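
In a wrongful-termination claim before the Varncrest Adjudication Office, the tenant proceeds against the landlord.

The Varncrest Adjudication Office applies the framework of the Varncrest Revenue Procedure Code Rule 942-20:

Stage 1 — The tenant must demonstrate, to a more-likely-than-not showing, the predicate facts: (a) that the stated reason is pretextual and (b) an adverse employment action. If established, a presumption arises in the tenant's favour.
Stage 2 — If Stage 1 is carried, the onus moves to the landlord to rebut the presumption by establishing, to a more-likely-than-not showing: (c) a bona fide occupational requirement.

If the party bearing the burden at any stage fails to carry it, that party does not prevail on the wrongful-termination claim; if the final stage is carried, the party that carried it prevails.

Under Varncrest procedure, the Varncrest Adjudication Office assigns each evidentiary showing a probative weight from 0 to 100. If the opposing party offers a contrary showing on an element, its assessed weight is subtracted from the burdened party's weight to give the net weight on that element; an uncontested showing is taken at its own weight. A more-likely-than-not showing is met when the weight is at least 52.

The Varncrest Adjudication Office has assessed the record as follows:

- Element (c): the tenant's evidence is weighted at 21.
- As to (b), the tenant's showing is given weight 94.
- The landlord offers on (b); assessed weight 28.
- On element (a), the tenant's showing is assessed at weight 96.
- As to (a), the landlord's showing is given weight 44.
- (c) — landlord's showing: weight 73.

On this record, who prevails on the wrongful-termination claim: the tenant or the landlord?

Stage 1 — burden on tenant; standard: a more-likely-than-not showing (weight is at least 52).
    (a): 96 − 44 = 52 ≥ 52 [met]
    (b): 94 − 28 = 66 ≥ 52 [met]
  The tenant carries Stage 1; the landlord now bears the burden.
Stage 2 — burden on landlord; standard: a more-likely-than-not showing (weight is at least 52).
    (c): 73 − 21 = 52 ≥ 52 [met]
  The landlord carries the last stage.
With every stage satisfied, the landlord prevails.

landlord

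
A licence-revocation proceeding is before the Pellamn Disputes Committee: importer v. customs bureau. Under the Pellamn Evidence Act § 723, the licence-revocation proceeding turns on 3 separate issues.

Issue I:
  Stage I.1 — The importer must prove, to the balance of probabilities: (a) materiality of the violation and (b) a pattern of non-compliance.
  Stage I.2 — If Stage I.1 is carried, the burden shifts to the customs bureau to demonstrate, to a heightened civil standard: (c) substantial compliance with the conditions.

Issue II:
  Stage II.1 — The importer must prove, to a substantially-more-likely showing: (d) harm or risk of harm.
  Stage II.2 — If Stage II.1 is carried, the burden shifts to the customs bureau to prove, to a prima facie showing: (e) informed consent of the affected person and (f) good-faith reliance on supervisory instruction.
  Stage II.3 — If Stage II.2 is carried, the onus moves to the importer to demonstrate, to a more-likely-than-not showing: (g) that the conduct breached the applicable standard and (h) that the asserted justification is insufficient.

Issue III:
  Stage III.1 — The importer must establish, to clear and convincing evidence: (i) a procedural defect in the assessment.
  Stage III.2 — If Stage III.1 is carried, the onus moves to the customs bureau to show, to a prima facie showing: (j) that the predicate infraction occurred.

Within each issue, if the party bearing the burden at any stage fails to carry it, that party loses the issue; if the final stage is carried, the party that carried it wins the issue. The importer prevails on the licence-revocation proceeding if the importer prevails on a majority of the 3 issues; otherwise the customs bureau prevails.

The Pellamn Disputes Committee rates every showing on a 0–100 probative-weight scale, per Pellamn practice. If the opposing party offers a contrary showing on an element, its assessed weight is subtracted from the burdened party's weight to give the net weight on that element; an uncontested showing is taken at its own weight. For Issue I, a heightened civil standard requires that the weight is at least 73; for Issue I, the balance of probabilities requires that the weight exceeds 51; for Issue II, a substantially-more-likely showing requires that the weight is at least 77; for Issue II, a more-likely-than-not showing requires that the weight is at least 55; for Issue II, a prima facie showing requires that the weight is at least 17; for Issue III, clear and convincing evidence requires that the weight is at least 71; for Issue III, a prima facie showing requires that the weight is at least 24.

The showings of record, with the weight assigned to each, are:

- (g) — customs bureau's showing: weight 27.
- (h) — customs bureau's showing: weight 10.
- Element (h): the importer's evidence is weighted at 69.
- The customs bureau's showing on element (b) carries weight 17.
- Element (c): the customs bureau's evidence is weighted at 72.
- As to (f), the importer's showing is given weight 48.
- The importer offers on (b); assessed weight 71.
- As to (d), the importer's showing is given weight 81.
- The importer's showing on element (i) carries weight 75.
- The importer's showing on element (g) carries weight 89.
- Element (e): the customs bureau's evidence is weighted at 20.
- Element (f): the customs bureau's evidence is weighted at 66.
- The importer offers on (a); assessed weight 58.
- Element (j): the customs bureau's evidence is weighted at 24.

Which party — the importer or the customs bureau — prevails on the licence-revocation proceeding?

— Issue I —
Stage I.1 — burden on importer; standard: the balance of probabilities (weight exceeds 51).
    (a): 58 > 51 [met]
    (b): 71 − 17 = 54 > 51 [met]
  All elements met. The burden passes to the customs bureau.
Stage I.2 — burden on customs bureau; standard: a heightened civil standard (weight is at least 73).
    (c): 72 < 73 [not met]
  The customs bureau does not carry Stage I.2.
The analysis ends at Stage I.2; the importer prevails on this issue.
— Issue II —
Stage II.1 — burden on importer; standard: a substantially-more-likely showing (weight is at least 77).
    (d): 81 ≥ 77 [met]
  All elements met. The burden passes to the customs bureau.
Stage II.2 — burden on customs bureau; standard: a prima facie showing (weight is at least 17).
    (e): 20 ≥ 17 [met]
    (f): 66 − 48 = 18 ≥ 17 [met]
  The customs bureau carries Stage II.2; the importer now bears the burden.
Stage II.3 — burden on importer; standard: a more-likely-than-not showing (weight is at least 55).
    (g): 89 − 27 = 62 ≥ 55 [met]
    (h): 69 − 10 = 59 ≥ 55 [met]
  Stage II.3 carried; the final stage is satisfied.
With every stage satisfied, the importer prevails on this issue.
— Issue III —
At Stage III.1 the importer must meet clear and convincing evidence (weight is at least 71): on (i) the weight is 75, ≥ 71, so (i) meets the standard.
  Stage III.1 carried; the burden shifts to the customs bureau.
At Stage III.2 the customs bureau must meet a prima facie showing (weight is at least 24): on (j) the weight is 24, ≥ 24, so (j) meets the standard.
  The customs bureau carries the last stage.
With every stage satisfied, the customs bureau prevails on this issue.
Per-issue: Issue I → importer; Issue II → importer; Issue III → customs bureau. The importer must prevail on a majority of issues; overall, the importer prevails.

importer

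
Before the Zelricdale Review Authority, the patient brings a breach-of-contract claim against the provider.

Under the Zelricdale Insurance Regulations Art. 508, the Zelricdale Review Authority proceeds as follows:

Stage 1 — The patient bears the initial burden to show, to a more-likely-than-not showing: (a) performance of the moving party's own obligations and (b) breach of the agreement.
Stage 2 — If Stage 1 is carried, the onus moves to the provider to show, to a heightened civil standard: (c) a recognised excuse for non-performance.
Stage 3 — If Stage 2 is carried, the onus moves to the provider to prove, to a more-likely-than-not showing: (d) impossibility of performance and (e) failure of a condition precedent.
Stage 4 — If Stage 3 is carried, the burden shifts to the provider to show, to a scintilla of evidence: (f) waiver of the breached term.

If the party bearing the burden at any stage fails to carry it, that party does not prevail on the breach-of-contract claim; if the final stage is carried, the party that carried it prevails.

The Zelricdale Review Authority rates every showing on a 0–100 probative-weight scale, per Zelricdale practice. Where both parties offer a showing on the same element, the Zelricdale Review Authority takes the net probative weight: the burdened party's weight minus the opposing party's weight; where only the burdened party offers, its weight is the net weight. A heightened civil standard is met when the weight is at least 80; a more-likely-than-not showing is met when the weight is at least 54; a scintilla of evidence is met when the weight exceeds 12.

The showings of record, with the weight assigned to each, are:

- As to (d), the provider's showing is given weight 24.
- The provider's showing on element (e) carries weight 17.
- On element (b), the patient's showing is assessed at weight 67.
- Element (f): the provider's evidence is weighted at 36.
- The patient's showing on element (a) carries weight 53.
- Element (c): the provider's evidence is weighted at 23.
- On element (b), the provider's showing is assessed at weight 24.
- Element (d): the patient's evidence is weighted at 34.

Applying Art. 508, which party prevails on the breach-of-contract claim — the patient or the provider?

At Stage 1 the patient must meet a more-likely-than-not showing (weight is at least 54): on (a) the weight is 53, < 54, so (a) does not meet the standard; on (b) the weight is 67 less the opposing 24 gives net 43, < 54, so (b) does not meet the standard.
  Stage 1 not carried; the patient fails its burden.
The analysis ends at Stage 1; the provider prevails.

provider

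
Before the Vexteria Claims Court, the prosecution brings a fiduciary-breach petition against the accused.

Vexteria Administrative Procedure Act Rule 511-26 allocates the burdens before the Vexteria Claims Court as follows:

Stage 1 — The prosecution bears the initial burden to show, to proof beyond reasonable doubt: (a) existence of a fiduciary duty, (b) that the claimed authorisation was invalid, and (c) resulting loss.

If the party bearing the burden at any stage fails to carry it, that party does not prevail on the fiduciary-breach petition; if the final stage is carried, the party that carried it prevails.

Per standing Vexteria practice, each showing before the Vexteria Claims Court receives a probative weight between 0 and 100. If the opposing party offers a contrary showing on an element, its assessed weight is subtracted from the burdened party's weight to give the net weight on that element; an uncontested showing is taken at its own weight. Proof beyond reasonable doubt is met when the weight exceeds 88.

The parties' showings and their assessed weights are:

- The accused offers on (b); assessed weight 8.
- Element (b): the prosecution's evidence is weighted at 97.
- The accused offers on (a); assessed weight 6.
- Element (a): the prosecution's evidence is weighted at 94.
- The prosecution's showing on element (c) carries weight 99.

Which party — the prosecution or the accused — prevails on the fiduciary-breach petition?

accused

Stage 1 — burden on prosecution; standard: proof beyond reasonable doubt (weight exceeds 88).
    (a): 94 − 6 = 88 ≤ 88 [not met]
    (b): 97 − 8 = 89 > 88 [met]
    (c): 99 > 88 [met]
  Stage 1 not carried; the prosecution fails its burden.
The accused prevails.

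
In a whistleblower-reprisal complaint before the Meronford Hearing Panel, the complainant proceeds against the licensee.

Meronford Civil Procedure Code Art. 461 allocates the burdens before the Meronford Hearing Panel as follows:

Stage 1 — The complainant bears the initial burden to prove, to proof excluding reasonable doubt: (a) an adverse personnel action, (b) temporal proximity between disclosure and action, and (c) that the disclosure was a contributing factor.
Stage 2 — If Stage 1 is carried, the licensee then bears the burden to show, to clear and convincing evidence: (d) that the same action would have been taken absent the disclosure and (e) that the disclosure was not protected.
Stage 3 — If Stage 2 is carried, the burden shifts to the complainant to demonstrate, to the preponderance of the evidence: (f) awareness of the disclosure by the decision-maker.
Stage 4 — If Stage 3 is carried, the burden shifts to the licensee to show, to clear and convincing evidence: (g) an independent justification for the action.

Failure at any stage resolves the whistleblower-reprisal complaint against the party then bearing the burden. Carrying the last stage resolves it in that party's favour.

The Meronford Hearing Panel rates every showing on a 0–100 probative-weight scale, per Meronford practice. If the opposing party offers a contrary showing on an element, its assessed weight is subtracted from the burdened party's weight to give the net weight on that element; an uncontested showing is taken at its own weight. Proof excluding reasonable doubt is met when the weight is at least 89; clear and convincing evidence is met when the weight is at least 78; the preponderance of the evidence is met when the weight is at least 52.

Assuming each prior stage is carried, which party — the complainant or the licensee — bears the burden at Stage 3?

Stage 3's rule assigns the burden to the complainant (to the preponderance of the evidence).

complainant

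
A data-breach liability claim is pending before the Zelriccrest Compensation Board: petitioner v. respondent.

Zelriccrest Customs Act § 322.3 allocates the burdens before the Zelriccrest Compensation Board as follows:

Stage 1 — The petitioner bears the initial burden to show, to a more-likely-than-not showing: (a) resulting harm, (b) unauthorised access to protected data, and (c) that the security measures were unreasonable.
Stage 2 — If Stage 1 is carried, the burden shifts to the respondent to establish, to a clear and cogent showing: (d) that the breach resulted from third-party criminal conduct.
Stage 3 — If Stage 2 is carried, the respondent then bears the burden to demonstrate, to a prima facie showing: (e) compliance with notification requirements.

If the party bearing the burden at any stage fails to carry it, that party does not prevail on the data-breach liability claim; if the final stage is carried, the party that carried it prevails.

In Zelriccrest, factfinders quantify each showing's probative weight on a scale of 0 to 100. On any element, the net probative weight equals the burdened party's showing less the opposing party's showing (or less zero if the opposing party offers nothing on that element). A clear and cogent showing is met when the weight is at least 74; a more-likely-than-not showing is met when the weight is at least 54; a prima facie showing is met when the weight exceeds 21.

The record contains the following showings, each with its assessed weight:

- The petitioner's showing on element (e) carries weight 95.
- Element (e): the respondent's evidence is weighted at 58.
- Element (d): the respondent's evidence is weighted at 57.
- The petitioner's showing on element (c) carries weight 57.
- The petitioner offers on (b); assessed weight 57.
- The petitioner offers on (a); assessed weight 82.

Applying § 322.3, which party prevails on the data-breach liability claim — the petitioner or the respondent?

petitioner

Stage 1 (petitioner, a more-likely-than-not showing, weight is at least 54): (a) 82 ≥ 54 — meets; (b) 57 ≥ 54 — meets; (c) 57 ≥ 54 — meets.
  All elements met. The burden passes to the respondent.
Stage 2 (respondent, a clear and cogent showing, weight is at least 74): (d) 57 < 74 — fails.
  The respondent does not carry Stage 2.
So the petitioner prevails.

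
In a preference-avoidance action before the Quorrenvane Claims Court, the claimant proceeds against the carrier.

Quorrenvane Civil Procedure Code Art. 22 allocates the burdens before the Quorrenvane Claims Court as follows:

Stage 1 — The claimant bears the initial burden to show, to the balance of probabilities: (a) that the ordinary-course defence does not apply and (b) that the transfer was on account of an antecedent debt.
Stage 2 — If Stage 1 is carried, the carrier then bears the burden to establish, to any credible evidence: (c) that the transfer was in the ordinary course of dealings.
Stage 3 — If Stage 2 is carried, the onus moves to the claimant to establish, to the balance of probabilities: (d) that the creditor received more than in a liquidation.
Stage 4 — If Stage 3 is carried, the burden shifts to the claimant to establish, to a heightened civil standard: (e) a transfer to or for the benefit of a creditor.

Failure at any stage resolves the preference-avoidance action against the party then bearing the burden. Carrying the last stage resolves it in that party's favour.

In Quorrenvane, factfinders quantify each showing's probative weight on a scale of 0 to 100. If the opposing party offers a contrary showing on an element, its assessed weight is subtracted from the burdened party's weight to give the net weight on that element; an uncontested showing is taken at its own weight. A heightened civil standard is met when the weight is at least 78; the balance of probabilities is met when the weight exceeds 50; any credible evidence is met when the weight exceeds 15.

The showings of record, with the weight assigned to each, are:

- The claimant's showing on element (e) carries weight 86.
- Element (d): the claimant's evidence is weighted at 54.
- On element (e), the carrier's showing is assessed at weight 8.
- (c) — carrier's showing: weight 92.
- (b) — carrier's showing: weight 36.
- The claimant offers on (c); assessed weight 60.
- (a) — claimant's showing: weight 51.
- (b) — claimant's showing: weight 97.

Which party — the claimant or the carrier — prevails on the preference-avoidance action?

claimant

Stage 1 — burden on claimant; standard: the balance of probabilities (weight exceeds 50).
    (a): 51 > 50 [met]
    (b): 97 − 36 = 61 > 50 [met]
  Stage 1 is satisfied; the onus moves to the carrier.
Stage 2 — burden on carrier; standard: any credible evidence (weight exceeds 15).
    (c): 92 − 60 = 32 > 15 [met]
  Stage 2 is satisfied; the onus moves to the claimant.
Stage 3 — burden on claimant; standard: the balance of probabilities (weight exceeds 50).
    (d): 54 > 50 [met]
  All elements met. The claimant retains the burden for Stage 4.
Stage 4 — burden on claimant; standard: a heightened civil standard (weight is at least 78).
    (e): 86 − 8 = 78 ≥ 78 [met]
  Stage 4 carried; the final stage is satisfied.
With every stage satisfied, the claimant prevails.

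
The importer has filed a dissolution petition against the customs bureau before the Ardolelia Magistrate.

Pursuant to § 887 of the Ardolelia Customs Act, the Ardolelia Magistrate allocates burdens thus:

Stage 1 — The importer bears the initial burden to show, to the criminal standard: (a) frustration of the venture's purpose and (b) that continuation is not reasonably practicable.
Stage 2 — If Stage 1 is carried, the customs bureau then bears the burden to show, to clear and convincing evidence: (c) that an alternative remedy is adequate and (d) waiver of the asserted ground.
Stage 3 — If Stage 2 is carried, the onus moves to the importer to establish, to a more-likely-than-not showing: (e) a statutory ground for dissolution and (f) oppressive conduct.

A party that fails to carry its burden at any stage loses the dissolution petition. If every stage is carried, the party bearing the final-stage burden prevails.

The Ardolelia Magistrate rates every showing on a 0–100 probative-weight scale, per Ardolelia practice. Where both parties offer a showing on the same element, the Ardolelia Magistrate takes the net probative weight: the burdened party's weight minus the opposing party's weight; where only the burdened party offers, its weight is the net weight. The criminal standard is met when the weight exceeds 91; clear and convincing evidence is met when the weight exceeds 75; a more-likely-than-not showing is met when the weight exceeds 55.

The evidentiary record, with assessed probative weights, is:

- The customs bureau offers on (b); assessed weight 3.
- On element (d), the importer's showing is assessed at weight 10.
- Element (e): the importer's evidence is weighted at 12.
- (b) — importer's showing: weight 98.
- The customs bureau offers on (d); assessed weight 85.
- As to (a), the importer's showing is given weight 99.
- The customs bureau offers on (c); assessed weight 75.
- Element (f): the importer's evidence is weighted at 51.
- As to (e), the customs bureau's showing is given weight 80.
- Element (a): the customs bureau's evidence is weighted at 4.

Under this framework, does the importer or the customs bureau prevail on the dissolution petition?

Stage 1 (importer, the criminal standard, weight exceeds 91): (a) net 99−4=95 > 91 — meets; (b) net 98−3=95 > 91 — meets.
  Stage 1 is satisfied; the onus moves to the customs bureau.
Stage 2 (customs bureau, clear and convincing evidence, weight exceeds 75): (c) 75 ≤ 75 — fails; (d) net 85−10=75 ≤ 75 — fails.
  Not every element is met, so the customs bureau fails to carry Stage 2.
The analysis ends at Stage 2; the importer prevails.

importer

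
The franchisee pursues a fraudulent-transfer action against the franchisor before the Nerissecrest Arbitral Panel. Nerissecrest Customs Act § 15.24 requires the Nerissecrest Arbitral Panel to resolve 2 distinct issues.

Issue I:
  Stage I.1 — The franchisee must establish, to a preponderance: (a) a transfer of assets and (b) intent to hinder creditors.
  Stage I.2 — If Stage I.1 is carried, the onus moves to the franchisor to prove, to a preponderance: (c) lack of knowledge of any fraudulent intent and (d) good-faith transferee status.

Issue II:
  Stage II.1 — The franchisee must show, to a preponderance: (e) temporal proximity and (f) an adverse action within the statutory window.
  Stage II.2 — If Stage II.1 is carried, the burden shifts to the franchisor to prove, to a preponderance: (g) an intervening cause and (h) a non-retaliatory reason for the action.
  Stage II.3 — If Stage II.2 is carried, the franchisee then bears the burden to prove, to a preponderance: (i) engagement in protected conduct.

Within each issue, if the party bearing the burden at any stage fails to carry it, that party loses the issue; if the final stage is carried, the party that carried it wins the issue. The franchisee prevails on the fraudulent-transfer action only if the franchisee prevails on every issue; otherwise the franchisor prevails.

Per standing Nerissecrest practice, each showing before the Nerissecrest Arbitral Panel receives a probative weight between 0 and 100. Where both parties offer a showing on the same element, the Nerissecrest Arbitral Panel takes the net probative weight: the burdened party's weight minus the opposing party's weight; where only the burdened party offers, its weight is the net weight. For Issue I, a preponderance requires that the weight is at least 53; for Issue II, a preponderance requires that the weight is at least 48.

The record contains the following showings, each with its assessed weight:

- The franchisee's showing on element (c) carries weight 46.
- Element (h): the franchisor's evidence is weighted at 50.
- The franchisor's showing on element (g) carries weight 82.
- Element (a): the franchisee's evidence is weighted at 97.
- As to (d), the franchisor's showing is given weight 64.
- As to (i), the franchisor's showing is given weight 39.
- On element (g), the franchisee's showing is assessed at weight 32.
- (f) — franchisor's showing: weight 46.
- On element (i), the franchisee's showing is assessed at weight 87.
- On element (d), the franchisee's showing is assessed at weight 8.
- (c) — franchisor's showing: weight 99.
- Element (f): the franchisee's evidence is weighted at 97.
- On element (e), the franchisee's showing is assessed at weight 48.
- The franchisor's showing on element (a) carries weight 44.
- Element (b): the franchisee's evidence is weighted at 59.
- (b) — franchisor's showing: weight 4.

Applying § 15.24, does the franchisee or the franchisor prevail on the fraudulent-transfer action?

— Issue I —
At Stage I.1 the franchisee must meet a preponderance (weight is at least 53): on (a) the weight is 97 less the opposing 44 gives net 53, which does reach 53, so (a) meets the standard; on (b) the weight is 59 less the opposing 4 gives net 55, ≥ 53, so (b) meets the standard.
  All elements met. The burden passes to the franchisor.
At Stage I.2 the franchisor must meet a preponderance (weight is at least 53): on (c) the weight is 99 less the opposing 46 gives net 53, which does reach 53, so (c) meets the standard; on (d) the weight is 64 less the opposing 8 gives net 56, which does reach 53, so (d) meets the standard.
  Stage I.2 carried; the final stage is satisfied.
With every stage satisfied, the franchisor prevails on this issue.
— Issue II —
Stage II.1 — burden on franchisee; standard: a preponderance (weight is at least 48).
    (e): 48 ≥ 48 [met]
    (f): 97 − 46 = 51 ≥ 48 [met]
  Stage II.1 carried; the burden shifts to the franchisor.
Stage II.2 — burden on franchisor; standard: a preponderance (weight is at least 48).
    (g): 82 − 32 = 50 ≥ 48 [met]
    (h): 50 ≥ 48 [met]
  Stage II.2 is satisfied; the onus moves to the franchisee.
Stage II.3 — burden on franchisee; standard: a preponderance (weight is at least 48).
    (i): 87 − 39 = 48 ≥ 48 [met]
  Stage II.3 carried; the final stage is satisfied.
With every stage satisfied, the franchisee prevails on this issue.
Per-issue: Issue I → franchisor; Issue II → franchisee. The franchisee must prevail on every issue; overall, the franchisor prevails.

franchisor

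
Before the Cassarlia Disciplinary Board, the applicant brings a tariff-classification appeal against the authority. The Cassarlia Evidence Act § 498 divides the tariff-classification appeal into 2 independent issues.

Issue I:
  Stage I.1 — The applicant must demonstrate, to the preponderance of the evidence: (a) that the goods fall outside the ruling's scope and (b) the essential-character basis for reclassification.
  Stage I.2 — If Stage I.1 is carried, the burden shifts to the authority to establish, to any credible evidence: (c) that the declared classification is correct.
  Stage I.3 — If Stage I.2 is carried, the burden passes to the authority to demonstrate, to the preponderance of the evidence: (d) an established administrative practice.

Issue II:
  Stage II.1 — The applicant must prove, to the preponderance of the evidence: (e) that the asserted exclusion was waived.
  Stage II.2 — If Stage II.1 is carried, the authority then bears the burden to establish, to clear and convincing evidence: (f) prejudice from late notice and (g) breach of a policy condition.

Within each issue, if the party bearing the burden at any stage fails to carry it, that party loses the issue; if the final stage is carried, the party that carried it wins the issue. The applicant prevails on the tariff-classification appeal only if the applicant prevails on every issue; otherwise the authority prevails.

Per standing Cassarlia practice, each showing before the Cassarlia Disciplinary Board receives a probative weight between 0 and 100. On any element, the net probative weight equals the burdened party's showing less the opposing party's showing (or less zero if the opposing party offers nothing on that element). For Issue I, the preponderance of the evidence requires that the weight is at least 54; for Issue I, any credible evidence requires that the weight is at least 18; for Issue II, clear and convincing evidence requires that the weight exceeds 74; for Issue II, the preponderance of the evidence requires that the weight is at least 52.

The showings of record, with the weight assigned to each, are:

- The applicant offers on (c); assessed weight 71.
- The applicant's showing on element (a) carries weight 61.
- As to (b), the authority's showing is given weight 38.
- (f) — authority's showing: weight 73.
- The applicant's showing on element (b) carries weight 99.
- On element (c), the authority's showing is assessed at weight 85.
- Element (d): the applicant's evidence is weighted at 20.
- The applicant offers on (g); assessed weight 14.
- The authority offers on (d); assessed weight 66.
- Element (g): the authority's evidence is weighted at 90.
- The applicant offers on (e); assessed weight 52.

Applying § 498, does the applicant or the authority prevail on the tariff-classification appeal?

applicant

— Issue I —
At Stage I.1 the applicant must meet the preponderance of the evidence (weight is at least 54): on (a) the weight is 61, which does reach 54, so (a) meets the standard; on (b) the weight is 99 less the opposing 38 gives net 61, which does reach 54, so (b) meets the standard.
  Stage I.1 carried; the burden shifts to the authority.
At Stage I.2 the authority must meet any credible evidence (weight is at least 18): on (c) the weight is 85 less the opposing 71 gives net 14, which does not reach 18, so (c) does not meet the standard.
  The authority does not carry Stage I.2.
So the applicant prevails on this issue.
— Issue II —
Stage II.1 (applicant, the preponderance of the evidence, weight is at least 52): (e) 52 ≥ 52 — meets.
  The applicant carries Stage II.1; the authority now bears the burden.
Stage II.2 (authority, clear and convincing evidence, weight exceeds 74): (f) 73 ≤ 74 — fails; (g) net 90−14=76 > 74 — meets.
  The authority does not carry Stage II.2.
So the applicant prevails on this issue.
Per-issue: Issue I → applicant; Issue II → applicant. The applicant must prevail on every issue; overall, the applicant prevails.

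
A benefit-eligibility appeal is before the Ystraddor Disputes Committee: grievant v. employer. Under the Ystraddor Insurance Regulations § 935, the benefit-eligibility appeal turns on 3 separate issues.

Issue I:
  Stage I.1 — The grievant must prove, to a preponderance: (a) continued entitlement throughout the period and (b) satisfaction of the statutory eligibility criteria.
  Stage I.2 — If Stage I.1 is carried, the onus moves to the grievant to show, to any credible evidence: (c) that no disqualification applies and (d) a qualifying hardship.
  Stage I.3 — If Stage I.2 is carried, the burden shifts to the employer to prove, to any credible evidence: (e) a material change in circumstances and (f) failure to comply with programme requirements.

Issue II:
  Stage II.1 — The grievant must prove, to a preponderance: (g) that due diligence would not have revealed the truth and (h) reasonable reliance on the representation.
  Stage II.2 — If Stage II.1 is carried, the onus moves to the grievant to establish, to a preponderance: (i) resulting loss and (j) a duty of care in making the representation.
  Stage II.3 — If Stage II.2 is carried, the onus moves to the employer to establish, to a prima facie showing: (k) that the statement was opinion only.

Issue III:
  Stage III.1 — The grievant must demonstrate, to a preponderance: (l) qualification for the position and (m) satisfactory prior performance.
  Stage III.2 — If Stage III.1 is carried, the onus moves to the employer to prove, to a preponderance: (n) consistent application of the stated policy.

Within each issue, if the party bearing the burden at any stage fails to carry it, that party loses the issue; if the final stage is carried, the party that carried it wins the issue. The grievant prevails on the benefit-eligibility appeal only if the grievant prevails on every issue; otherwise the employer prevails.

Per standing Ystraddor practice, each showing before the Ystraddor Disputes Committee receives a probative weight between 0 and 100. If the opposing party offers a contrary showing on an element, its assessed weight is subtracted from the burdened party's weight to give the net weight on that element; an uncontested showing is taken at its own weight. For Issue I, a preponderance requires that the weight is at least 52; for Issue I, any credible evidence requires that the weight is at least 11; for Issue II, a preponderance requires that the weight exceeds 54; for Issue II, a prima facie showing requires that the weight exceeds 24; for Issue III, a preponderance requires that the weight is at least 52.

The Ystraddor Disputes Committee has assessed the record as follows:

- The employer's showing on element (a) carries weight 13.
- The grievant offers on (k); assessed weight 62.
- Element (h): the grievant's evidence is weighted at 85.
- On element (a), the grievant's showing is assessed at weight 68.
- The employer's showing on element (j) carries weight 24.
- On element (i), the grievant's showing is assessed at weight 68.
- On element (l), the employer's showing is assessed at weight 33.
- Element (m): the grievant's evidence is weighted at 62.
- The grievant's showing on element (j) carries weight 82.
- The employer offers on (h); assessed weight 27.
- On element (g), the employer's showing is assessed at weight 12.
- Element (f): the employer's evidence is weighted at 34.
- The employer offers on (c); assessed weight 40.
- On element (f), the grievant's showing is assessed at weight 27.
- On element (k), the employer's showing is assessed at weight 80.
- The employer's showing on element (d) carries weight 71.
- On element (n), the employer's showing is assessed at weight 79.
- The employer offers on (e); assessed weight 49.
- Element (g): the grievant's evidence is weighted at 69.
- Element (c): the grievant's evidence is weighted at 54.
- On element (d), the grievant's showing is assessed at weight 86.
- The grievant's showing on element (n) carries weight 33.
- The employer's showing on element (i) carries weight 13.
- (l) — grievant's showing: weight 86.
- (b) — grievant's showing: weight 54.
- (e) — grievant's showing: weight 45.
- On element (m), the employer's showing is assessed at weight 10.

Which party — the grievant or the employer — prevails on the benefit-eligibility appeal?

grievant

— Issue I —
Stage I.1 (grievant, a preponderance, weight is at least 52): (a) net 68−13=55 ≥ 52 — meets; (b) 54 ≥ 52 — meets.
  All elements met. The grievant retains the burden for Stage I.2.
Stage I.2 (grievant, any credible evidence, weight is at least 11): (c) net 54−40=14 ≥ 11 — meets; (d) net 86−71=15 ≥ 11 — meets.
  Stage I.2 is satisfied; the onus moves to the employer.
Stage I.3 (employer, any credible evidence, weight is at least 11): (e) net 49−45=4 < 11 — fails; (f) net 34−27=7 < 11 — fails.
  Stage I.3 not carried; the employer fails its burden.
The grievant prevails on this issue.
— Issue II —
Stage II.1 (grievant, a preponderance, weight exceeds 54): (g) net 69−12=57 > 54 — meets; (h) net 85−27=58 > 54 — meets.
  Stage II.1 is satisfied; the grievant continues to bear the burden.
Stage II.2 (grievant, a preponderance, weight exceeds 54): (i) net 68−13=55 > 54 — meets; (j) net 82−24=58 > 54 — meets.
  All elements met. The burden passes to the employer.
Stage II.3 (employer, a prima facie showing, weight exceeds 24): (k) net 80−62=18 ≤ 24 — fails.
  Stage II.3 not carried; the employer fails its burden.
So the grievant prevails on this issue.
— Issue III —
Stage III.1 (grievant, a preponderance, weight is at least 52): (l) net 86−33=53 ≥ 52 — meets; (m) net 62−10=52 ≥ 52 — meets.
  The grievant carries Stage III.1; the employer now bears the burden.
Stage III.2 (employer, a preponderance, weight is at least 52): (n) net 79−33=46 < 52 — fails.
  The employer does not carry Stage III.2.
So the grievant prevails on this issue.
Per-issue: Issue I → grievant; Issue II → grievant; Issue III → grievant. The grievant must prevail on every issue; overall, the grievant prevails.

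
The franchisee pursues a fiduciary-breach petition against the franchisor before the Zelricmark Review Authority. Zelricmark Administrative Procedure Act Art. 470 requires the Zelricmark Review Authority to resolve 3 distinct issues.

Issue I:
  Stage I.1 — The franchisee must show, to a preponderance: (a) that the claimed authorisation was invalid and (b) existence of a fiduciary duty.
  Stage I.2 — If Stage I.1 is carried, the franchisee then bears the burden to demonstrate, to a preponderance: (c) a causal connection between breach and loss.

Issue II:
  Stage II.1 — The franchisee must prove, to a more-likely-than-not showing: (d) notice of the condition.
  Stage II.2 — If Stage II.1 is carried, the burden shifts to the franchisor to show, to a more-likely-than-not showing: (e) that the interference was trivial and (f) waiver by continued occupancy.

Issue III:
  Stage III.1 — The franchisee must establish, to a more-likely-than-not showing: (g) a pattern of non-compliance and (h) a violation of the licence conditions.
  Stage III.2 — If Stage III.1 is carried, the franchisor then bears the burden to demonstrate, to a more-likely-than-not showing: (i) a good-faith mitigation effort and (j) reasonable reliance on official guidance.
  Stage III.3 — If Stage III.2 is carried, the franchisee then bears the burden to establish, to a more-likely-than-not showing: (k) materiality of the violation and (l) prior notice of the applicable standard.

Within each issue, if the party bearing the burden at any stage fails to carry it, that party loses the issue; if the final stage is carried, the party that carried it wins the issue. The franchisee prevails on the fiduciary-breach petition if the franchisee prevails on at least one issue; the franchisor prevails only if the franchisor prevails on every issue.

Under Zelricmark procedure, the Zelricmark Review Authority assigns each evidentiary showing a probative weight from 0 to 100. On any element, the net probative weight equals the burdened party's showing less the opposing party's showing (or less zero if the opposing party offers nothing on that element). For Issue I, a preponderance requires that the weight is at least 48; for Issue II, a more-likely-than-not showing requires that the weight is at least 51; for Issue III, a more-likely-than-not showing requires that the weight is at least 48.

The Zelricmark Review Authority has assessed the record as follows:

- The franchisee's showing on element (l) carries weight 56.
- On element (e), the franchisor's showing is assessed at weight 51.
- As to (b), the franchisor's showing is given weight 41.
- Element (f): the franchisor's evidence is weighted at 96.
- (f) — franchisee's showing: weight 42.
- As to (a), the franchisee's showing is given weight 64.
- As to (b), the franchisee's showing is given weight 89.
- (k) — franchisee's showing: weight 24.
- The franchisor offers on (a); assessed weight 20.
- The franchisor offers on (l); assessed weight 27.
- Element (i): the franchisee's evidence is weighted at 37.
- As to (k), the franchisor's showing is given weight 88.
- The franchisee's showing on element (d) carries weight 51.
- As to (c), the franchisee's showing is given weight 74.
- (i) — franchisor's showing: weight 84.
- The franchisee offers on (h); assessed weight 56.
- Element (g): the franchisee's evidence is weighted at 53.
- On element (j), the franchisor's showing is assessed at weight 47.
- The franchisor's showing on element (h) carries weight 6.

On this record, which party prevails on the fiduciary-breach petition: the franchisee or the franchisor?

— Issue I —
At Stage I.1 the franchisee must meet a preponderance (weight is at least 48): on (a) the weight is 64 less the opposing 20 gives net 44, < 48, so (a) does not meet the standard; on (b) the weight is 89 less the opposing 41 gives net 48, which does reach 48, so (b) meets the standard.
  Not every element is met, so the franchisee fails to carry Stage I.1.
So the franchisor prevails on this issue.
— Issue II —
Stage II.1 (franchisee, a more-likely-than-not showing, weight is at least 51): (d) 51 ≥ 51 — meets.
  All elements met. The burden passes to the franchisor.
Stage II.2 (franchisor, a more-likely-than-not showing, weight is at least 51): (e) 51 ≥ 51 — meets; (f) net 96−42=54 ≥ 51 — meets.
  The franchisor carries the last stage.
Every stage carried; the franchisor prevails on this issue.
— Issue III —
Stage III.1 (franchisee, a more-likely-than-not showing, weight is at least 48): (g) 53 ≥ 48 — meets; (h) net 56−6=50 ≥ 48 — meets.
  Stage III.1 carried; the burden shifts to the franchisor.
Stage III.2 (franchisor, a more-likely-than-not showing, weight is at least 48): (i) net 84−37=47 < 48 — fails; (j) 47 < 48 — fails.
  The franchisor does not carry Stage III.2.
The franchisee prevails on this issue.
Per-issue: Issue I → franchisor; Issue II → franchisor; Issue III → franchisee. The franchisee must prevail on at least one issue; overall, the franchisee prevails.

franchisee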